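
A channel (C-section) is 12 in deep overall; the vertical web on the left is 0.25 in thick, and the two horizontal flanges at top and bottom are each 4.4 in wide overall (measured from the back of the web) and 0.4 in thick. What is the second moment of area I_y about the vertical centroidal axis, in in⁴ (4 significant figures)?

Split into non-overlapping primitives; take the origin at the lower-left of the bounding box.
Web: 0.25 × 12, A = 3 in², x = 0.125 in, Ī = 0.015625 in⁴.
Top flange (beyond web): 4.15 × 0.4, A = 1.66 in², x = 2.325 in, Ī = 2.38245 in⁴.
Bottom flange (beyond web): 4.15 × 0.4, A = 1.66 in², x = 2.325 in, Ī = 2.38245 in⁴.
Centroid: x̄ = ΣA·x / ΣA = 1.2807 in.
Transfer each piece to the vertical centroidal axis using Ī + A·d² with d = x − 1.2807:
  web: d = -1.1557 in → contributes +4.02253 in⁴
  top flange (beyond web): d = 1.0443 in → contributes +4.19279 in⁴
  bottom flange (beyond web): d = 1.0443 in → contributes +4.19279 in⁴
Total I = 12.4081 in⁴.

I_y ≈ 12.41 in⁴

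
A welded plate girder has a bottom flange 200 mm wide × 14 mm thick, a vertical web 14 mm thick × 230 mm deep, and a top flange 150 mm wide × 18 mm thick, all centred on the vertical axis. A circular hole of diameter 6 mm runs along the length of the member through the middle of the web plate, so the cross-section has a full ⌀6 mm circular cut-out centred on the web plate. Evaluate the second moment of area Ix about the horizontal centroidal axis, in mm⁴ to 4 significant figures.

Ix ≈ 9.750 × 10⁷ mm⁴

Split into non-overlapping primitives; take the origin at the lower-left of the bounding box.
Bottom plate: 200 × 14, A = 2 800 mm², y = 7 mm, Ī = 45733.3 mm⁴.
Web plate: 14 × 230, A = 3 220 mm², y = 129 mm, Ī = 14 194 833 mm⁴.
Top plate: 150 × 18, A = 2 700 mm², y = 253 mm, Ī = 72 900 mm⁴.
Hole (subtracted): ⌀6, A = 28.2743 mm², y = 129 mm, Ī = 63.6173 mm⁴.
Centroid: ȳ = ΣA·y / ΣA = 128.218 mm.
Transfer each piece to the horizontal centroidal axis using Ī + A·d² with d = y − 128.218:
  bottom plate: d = -121.218 mm → contributes +41 188 143 mm⁴
  web plate: d = 0.782353 mm → contributes +14 196 804 mm⁴
  top plate: d = 124.782 mm → contributes +42 113 616 mm⁴
  hole: d = 0.782353 mm → contributes −80.9233 mm⁴
Total I = 97 498 483 mm⁴.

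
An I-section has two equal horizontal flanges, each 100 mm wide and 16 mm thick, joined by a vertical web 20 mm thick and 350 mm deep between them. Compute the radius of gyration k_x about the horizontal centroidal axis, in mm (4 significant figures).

Split into non-overlapping primitives; take the origin at the lower-left of the bounding box.
Bottom flange: 100 × 16, A = 1 600 mm², y = 8 mm, Ī = 34133.3 mm⁴.
Web: 20 × 350, A = 7 000 mm², y = 191 mm, Ī = 71 458 333 mm⁴.
Top flange: 100 × 16, A = 1 600 mm², y = 374 mm, Ī = 34133.3 mm⁴.
By symmetry the centroid is at mid-height, ȳ = 191 mm.
Transfer each piece to the horizontal centroidal axis using Ī + A·d² with d = y − 191:
  bottom flange: d = -183 mm → contributes +53 616 533 mm⁴
  web: d = 0 mm → contributes +71 458 333 mm⁴
  top flange: d = 183 mm → contributes +53 616 533 mm⁴
Total I = 178 691 400 mm⁴.
Radius of gyration: k = √(I/A) = √(178 691 400 / 10 200) = 132.358 mm.

k_x ≈ 132.4 mm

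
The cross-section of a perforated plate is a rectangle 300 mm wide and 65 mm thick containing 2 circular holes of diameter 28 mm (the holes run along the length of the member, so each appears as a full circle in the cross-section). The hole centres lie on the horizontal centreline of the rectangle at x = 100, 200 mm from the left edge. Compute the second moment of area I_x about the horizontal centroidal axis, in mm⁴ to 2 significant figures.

I_x ≈ 6.8 × 10⁶ mm⁴

Split into non-overlapping primitives; take the origin at the lower-left of the bounding box.
Plate: 300 × 65, A = 19 500 mm², y = 32.5 mm, Ī = 6 865 625 mm⁴.
Hole 1 (subtracted): ⌀28, A = 615.8 mm², y = 32.5 mm, Ī = 30 172 mm⁴.
Hole 2 (subtracted): ⌀28, A = 615.8 mm², y = 32.5 mm, Ī = 30 172 mm⁴.
By symmetry the centroid is at mid-height, ȳ = 32.5 mm.
All pieces are centred on the horizontal centroidal axis, so I = ΣĪ (holes subtracted) = 6 805 281 mm⁴.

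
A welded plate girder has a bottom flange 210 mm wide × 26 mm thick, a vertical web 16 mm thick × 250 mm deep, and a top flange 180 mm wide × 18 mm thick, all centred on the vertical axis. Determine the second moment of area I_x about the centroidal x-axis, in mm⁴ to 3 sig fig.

Break the section into simple shapes (no overlaps), measuring from the bottom-left corner of the bounding box.
Bottom plate: 210 × 26, A = 5 460 mm², y = 13 mm, Ī = 307 580 mm⁴.
Web plate: 16 × 250, A = 4 000 mm², y = 151 mm, Ī = 20 833 333 mm⁴.
Top plate: 180 × 18, A = 3 240 mm², y = 285 mm, Ī = 87 480 mm⁴.
Centroid: ȳ = ΣA·y / ΣA = 125.86 mm.
Transfer each piece to the centroidal x-axis using Ī + A·d² with d = y − 125.86:
  bottom plate: d = -112.86 mm → contributes +69 849 597 mm⁴
  web plate: d = 25.143 mm → contributes +23 362 077 mm⁴
  top plate: d = 159.14 mm → contributes +82 145 639 mm⁴
Total I = 175 357 313 mm⁴.

I_x ≈ 1.75 × 10⁸ mm⁴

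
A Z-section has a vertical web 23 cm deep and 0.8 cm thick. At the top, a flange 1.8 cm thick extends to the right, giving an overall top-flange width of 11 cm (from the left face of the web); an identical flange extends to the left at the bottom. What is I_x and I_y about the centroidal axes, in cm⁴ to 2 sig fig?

I_x ≈ 4900 cm⁴, I_y ≈ 1400 cm⁴

Split into non-overlapping primitives; take the origin at the lower-left of the bounding box.
Web: 0.8 × 23, A = 18.4 cm², y = 11.5 cm, Ī = 811.1 cm⁴.
Top flange (beyond web): 10.2 × 1.8, A = 18.36 cm², y = 22.1 cm, Ī = 4.957 cm⁴.
Bottom flange (beyond web): 10.2 × 1.8, A = 18.36 cm², y = 0.9 cm, Ī = 4.957 cm⁴.
Centroid: ȳ = ΣA·y / ΣA = 11.5 cm.
Transfer each piece to the centroidal x-axis using Ī + A·d² with d = y − 11.5:
  web: d = 0 cm → contributes +811.1 cm⁴
  top flange (beyond web): d = 10.6 cm → contributes +2 068 cm⁴
  bottom flange (beyond web): d = -10.6 cm → contributes +2 068 cm⁴
Total I = 4 947 cm⁴.
For the y-axis: x̄ = 10.6 cm.
Repeating about the centroidal y-axis gives I_y = 1 430 cm⁴.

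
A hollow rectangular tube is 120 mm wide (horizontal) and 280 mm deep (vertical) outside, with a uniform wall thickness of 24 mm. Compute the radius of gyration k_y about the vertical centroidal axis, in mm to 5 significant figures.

Break the section into simple shapes (no overlaps), measuring from the bottom-left corner of the bounding box.
Outer rectangle: 120 × 280, A = 33 600 mm², x = 60 mm, Ī = 40 320 000 mm⁴.
Inner void (subtracted): 72 × 232, A = 16 704 mm², x = 60 mm, Ī = 7 216 128 mm⁴.
By symmetry the centroid is at mid-width, x̄ = 60 mm.
All pieces are centred on the vertical centroidal axis, so I = ΣĪ (holes subtracted) = 33 103 872 mm⁴.
Radius of gyration: k = √(I/A) = √(33 103 872 / 16 896) = 44.26367 mm.

k_y ≈ 44.264 mm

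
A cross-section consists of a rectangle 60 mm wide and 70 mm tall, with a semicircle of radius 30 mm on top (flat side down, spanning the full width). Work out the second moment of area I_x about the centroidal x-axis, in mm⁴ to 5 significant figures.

Break the section into simple shapes (no overlaps), measuring from the bottom-left corner of the bounding box.
Rectangular body: 60 × 70, A = 4 200 mm², y = 35 mm, Ī = 1 715 000 mm⁴.
Semicircular cap: semicircle r = 30, A = 1413.717 mm², y = 82.7324 mm, Ī = 88903.14 mm⁴.
Centroid: ȳ = ΣA·y / ΣA = 47.02057 mm.
Transfer each piece to the centroidal x-axis using Ī + A·d² with d = y − 47.02057:
  rectangular body: d = -12.02057 mm → contributes +2 321 875 mm⁴
  semicircular cap: d = 35.71182 mm → contributes +1 891 865 mm⁴
Total I = 4 213 740 mm⁴.

I_x ≈ 4.2137 × 10⁶ mm⁴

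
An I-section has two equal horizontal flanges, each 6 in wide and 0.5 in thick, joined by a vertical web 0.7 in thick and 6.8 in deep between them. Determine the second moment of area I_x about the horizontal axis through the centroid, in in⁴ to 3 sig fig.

I_x ≈ 98.4 in⁴

Decompose the section into non-overlapping parts with the origin at the bottom-left of its bounding rectangle.
Bottom flange: 6 × 0.5, A = 3 in², y = 0.25 in, Ī = 0.0625 in⁴.
Web: 0.7 × 6.8, A = 4.76 in², y = 3.9 in, Ī = 18.342 in⁴.
Top flange: 6 × 0.5, A = 3 in², y = 7.55 in, Ī = 0.0625 in⁴.
By symmetry the centroid is at mid-height, ȳ = 3.9 in.
Transfer each piece to the horizontal axis through the centroid using Ī + A·d² with d = y − 3.9:
  bottom flange: d = -3.65 in → contributes +40.03 in⁴
  web: d = 0 in → contributes +18.342 in⁴
  top flange: d = 3.65 in → contributes +40.03 in⁴
Total I = 98.402 in⁴.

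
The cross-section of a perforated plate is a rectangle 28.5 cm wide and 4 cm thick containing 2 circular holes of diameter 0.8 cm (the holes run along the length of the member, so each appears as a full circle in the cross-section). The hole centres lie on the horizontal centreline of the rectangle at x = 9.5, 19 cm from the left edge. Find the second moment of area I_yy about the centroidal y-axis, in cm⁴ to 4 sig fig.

Break the section into simple shapes (no overlaps), measuring from the bottom-left corner of the bounding box.
Plate: 28.5 × 4, A = 114 cm², x = 14.25 cm, Ī = 7716.38 cm⁴.
Hole 1 (subtracted): ⌀0.8, A = 0.502655 cm², x = 9.5 cm, Ī = 0.0201062 cm⁴.
Hole 2 (subtracted): ⌀0.8, A = 0.502655 cm², x = 19 cm, Ī = 0.0201062 cm⁴.
By symmetry the centroid is at mid-width, x̄ = 14.25 cm.
Transfer each piece to the centroidal y-axis using Ī + A·d² with d = x − 14.25:
  plate: d = 0 cm → contributes +7716.38 cm⁴
  hole 1: d = -4.75 cm → contributes −11.3613 cm⁴
  hole 2: d = 4.75 cm → contributes −11.3613 cm⁴
Total I = 7693.65 cm⁴.

I_yy ≈ 7694 cm⁴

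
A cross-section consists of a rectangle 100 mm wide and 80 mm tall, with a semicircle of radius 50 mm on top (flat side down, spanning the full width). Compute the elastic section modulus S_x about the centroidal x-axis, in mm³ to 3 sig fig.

Treat the section as a set of non-overlapping primitives; coordinates are from the bounding-box lower-left.
Rectangular body: 100 × 80, A = 8 000 mm², y = 40 mm, Ī = 4 266 667 mm⁴.
Semicircular cap: semicircle r = 50, A = 3 927 mm², y = 101.22 mm, Ī = 685 981 mm⁴.
Centroid: ȳ = ΣA·y / ΣA = 60.157 mm.
Transfer each piece to the centroidal x-axis using Ī + A·d² with d = y − 60.157:
  rectangular body: d = -20.157 mm → contributes +7 517 120 mm⁴
  semicircular cap: d = 41.064 mm → contributes +7 307 751 mm⁴
Total I = 14 824 871 mm⁴.
Extreme fibre distance c = 69.843 mm; S = I/c = 212 260 mm³.

S_x ≈ 2.12 × 10⁵ mm³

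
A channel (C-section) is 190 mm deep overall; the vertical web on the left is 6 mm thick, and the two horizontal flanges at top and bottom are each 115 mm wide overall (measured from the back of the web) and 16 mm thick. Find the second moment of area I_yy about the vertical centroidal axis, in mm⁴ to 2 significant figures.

Decompose the section into non-overlapping parts with the origin at the bottom-left of its bounding rectangle.
Web: 6 × 190, A = 1 140 mm², x = 3 mm, Ī = 3 420 mm⁴.
Top flange (beyond web): 109 × 16, A = 1 744 mm², x = 60.5 mm, Ī = 1 726 705 mm⁴.
Bottom flange (beyond web): 109 × 16, A = 1 744 mm², x = 60.5 mm, Ī = 1 726 705 mm⁴.
Centroid: x̄ = ΣA·x / ΣA = 46.34 mm.
Transfer each piece to the vertical centroidal axis using Ī + A·d² with d = x − 46.34:
  web: d = -43.34 mm → contributes +2 144 371 mm⁴
  top flange (beyond web): d = 14.16 mm → contributes +2 076 574 mm⁴
  bottom flange (beyond web): d = 14.16 mm → contributes +2 076 574 mm⁴
Total I = 6 297 520 mm⁴.

I_yy ≈ 6.3 × 10⁶ mm⁴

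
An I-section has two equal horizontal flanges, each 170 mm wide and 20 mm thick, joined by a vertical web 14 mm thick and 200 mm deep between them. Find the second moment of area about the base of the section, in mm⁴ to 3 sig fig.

Decompose the section into non-overlapping parts with the origin at the bottom-left of its bounding rectangle.
Bottom flange: 170 × 20, A = 3 400 mm², y = 10 mm, Ī = 113 333 mm⁴.
Web: 14 × 200, A = 2 800 mm², y = 120 mm, Ī = 9 333 333 mm⁴.
Top flange: 170 × 20, A = 3 400 mm², y = 230 mm, Ī = 113 333 mm⁴.
Transfer each piece to the base of the section using Ī + A·d² with d = y − 0:
  bottom flange: d = 10 mm → contributes +453 333 mm⁴
  web: d = 120 mm → contributes +49 653 333 mm⁴
  top flange: d = 230 mm → contributes +179 973 333 mm⁴
Total I = 230 080 000 mm⁴.

I_base ≈ 2.30 × 10⁸ mm⁴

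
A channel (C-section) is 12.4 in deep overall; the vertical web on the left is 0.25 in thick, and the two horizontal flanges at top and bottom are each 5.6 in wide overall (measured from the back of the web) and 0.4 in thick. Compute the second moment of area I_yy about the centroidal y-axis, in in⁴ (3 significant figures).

I_yy ≈ 24.3 in⁴

Break the section into simple shapes (no overlaps), measuring from the bottom-left corner of the bounding box.
Web: 0.25 × 12.4, A = 3.1 in², x = 0.125 in, Ī = 0.016146 in⁴.
Top flange (beyond web): 5.35 × 0.4, A = 2.14 in², x = 2.925 in, Ī = 5.1043 in⁴.
Bottom flange (beyond web): 5.35 × 0.4, A = 2.14 in², x = 2.925 in, Ī = 5.1043 in⁴.
Centroid: x̄ = ΣA·x / ΣA = 1.7488 in.
Transfer each piece to the centroidal y-axis using Ī + A·d² with d = x − 1.7488:
  web: d = -1.6238 in → contributes +8.1905 in⁴
  top flange (beyond web): d = 1.1762 in → contributes +8.0647 in⁴
  bottom flange (beyond web): d = 1.1762 in → contributes +8.0647 in⁴
Total I = 24.32 in⁴.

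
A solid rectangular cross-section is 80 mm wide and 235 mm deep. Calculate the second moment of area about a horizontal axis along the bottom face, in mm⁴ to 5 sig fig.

The section: 80 × 235, A = 18 800 mm², y = 117.5 mm, Ī = 86 519 167 mm⁴.
Transfer it to the base of the section using Ī + A·d² with d = y − 0:
  the section: d = 117.5 mm → contributes +346 076 667 mm⁴
Total I = 346 076 667 mm⁴.

I_base ≈ 3.4608 × 10⁸ mm⁴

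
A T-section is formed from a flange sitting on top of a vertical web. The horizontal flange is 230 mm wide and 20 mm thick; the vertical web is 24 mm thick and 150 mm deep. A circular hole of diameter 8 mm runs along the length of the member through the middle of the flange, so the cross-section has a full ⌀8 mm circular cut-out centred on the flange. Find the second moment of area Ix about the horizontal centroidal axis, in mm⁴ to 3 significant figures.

Ix ≈ 2.14 × 10⁷ mm⁴

Decompose the section into non-overlapping parts with the origin at the bottom-left of its bounding rectangle.
Flange: 230 × 20, A = 4 600 mm², y = 160 mm, Ī = 153 333 mm⁴.
Web: 24 × 150, A = 3 600 mm², y = 75 mm, Ī = 6 750 000 mm⁴.
Hole (subtracted): ⌀8, A = 50.265 mm², y = 160 mm, Ī = 201.06 mm⁴.
Centroid: ȳ = ΣA·y / ΣA = 122.45 mm.
Transfer each piece to the horizontal centroidal axis using Ī + A·d² with d = y − 122.45:
  flange: d = 37.547 mm → contributes +6 638 390 mm⁴
  web: d = -47.453 mm → contributes +14 856 354 mm⁴
  hole: d = 37.547 mm → contributes −71 065 mm⁴
Total I = 21 423 678 mm⁴.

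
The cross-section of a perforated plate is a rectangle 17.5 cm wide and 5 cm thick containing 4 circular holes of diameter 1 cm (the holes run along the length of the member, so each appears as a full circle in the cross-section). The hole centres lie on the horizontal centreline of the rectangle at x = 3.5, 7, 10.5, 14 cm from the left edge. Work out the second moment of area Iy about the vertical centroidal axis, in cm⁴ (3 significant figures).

Decompose the section into non-overlapping parts with the origin at the bottom-left of its bounding rectangle.
Plate: 17.5 × 5, A = 87.5 cm², x = 8.75 cm, Ī = 2233.1 cm⁴.
Hole 1 (subtracted): ⌀1, A = 0.7854 cm², x = 3.5 cm, Ī = 0.049087 cm⁴.
Hole 2 (subtracted): ⌀1, A = 0.7854 cm², x = 7 cm, Ī = 0.049087 cm⁴.
Hole 3 (subtracted): ⌀1, A = 0.7854 cm², x = 10.5 cm, Ī = 0.049087 cm⁴.
Hole 4 (subtracted): ⌀1, A = 0.7854 cm², x = 14 cm, Ī = 0.049087 cm⁴.
By symmetry the centroid is at mid-width, x̄ = 8.75 cm.
Transfer each piece to the vertical centroidal axis using Ī + A·d² with d = x − 8.75:
  plate: d = 0 cm → contributes +2233.1 cm⁴
  hole 1: d = -5.25 cm → contributes −21.697 cm⁴
  hole 2: d = -1.75 cm → contributes −2.4544 cm⁴
  hole 3: d = 1.75 cm → contributes −2.4544 cm⁴
  hole 4: d = 5.25 cm → contributes −21.697 cm⁴
Total I = 2184.8 cm⁴.

Iy ≈ 2180 cm⁴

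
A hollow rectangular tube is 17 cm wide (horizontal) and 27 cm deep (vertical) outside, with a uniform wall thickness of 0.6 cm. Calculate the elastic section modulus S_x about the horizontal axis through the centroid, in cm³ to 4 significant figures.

Decompose the section into non-overlapping parts with the origin at the bottom-left of its bounding rectangle.
Outer rectangle: 17 × 27, A = 459 cm², y = 13.5 cm, Ī = 27884.3 cm⁴.
Inner void (subtracted): 15.8 × 25.8, A = 407.64 cm², y = 13.5 cm, Ī = 22611.8 cm⁴.
By symmetry the centroid is at mid-height, ȳ = 13.5 cm.
All pieces are centred on the horizontal axis through the centroid, so I = ΣĪ (holes subtracted) = 5272.46 cm⁴.
Extreme fibre distance c = 13.5 cm; S = I/c = 390.553 cm³.

S_x ≈ 390.6 cm³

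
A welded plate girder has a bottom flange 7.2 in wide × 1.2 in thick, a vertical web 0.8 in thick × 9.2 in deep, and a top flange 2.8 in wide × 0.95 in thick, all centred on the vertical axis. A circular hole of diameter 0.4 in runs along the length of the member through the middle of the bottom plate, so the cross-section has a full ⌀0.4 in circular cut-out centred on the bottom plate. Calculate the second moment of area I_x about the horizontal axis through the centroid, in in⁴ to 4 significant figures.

I_x ≈ 300.8 in⁴

Decompose the section into non-overlapping parts with the origin at the bottom-left of its bounding rectangle.
Bottom plate: 7.2 × 1.2, A = 8.64 in², y = 0.6 in, Ī = 1.0368 in⁴.
Web plate: 0.8 × 9.2, A = 7.36 in², y = 5.8 in, Ī = 51.9125 in⁴.
Top plate: 2.8 × 0.95, A = 2.66 in², y = 10.875 in, Ī = 0.200054 in⁴.
Hole (subtracted): ⌀0.4, A = 0.125664 in², y = 0.6 in, Ī = 0.00125664 in⁴.
Centroid: ȳ = ΣA·y / ΣA = 4.13957 in.
Transfer each piece to the horizontal axis through the centroid using Ī + A·d² with d = y − 4.13957:
  bottom plate: d = -3.53957 in → contributes +109.283 in⁴
  web plate: d = 1.66043 in → contributes +72.2044 in⁴
  top plate: d = 6.73543 in → contributes +120.874 in⁴
  hole: d = -3.53957 in → contributes −1.57564 in⁴
Total I = 300.786 in⁴.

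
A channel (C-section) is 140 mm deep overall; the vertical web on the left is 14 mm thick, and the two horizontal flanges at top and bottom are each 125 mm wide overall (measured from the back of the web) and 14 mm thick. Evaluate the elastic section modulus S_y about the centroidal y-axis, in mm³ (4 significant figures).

Split into non-overlapping primitives; take the origin at the lower-left of the bounding box.
Web: 14 × 140, A = 1 960 mm², x = 7 mm, Ī = 32013.3 mm⁴.
Top flange (beyond web): 111 × 14, A = 1 554 mm², x = 69.5 mm, Ī = 1 595 570 mm⁴.
Bottom flange (beyond web): 111 × 14, A = 1 554 mm², x = 69.5 mm, Ī = 1 595 570 mm⁴.
Centroid: x̄ = ΣA·x / ΣA = 45.3287 mm.
Transfer each piece to the centroidal y-axis using Ī + A·d² with d = x − 45.3287:
  web: d = -38.3287 mm → contributes +2 911 433 mm⁴
  top flange (beyond web): d = 24.1713 mm → contributes +2 503 495 mm⁴
  bottom flange (beyond web): d = 24.1713 mm → contributes +2 503 495 mm⁴
Total I = 7 918 422 mm⁴.
Extreme fibre distance c = 79.6713 mm; S = I/c = 99388.7 mm³.

S_y ≈ 9.939 × 10⁴ mm³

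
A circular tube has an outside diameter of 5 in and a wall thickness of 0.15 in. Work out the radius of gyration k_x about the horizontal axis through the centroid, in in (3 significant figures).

k_x ≈ 1.72 in

Decompose the section into non-overlapping parts with the origin at the bottom-left of its bounding rectangle.
Outer circle: ⌀5, A = 19.635 in², y = 2.5 in, Ī = 30.68 in⁴.
Bore (subtracted): ⌀4.7, A = 17.349 in², y = 2.5 in, Ī = 23.953 in⁴.
By symmetry the centroid is at mid-height, ȳ = 2.5 in.
All pieces are centred on the horizontal axis through the centroid, so I = ΣĪ (holes subtracted) = 6.7265 in⁴.
Radius of gyration: k = √(I/A) = √(6.7265 / 2.2855) = 1.7156 in.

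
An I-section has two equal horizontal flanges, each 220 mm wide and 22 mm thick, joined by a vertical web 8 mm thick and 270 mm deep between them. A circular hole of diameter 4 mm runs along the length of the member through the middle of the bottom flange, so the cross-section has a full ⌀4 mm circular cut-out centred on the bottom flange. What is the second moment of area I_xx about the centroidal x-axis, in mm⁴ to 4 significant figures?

Break the section into simple shapes (no overlaps), measuring from the bottom-left corner of the bounding box.
Bottom flange: 220 × 22, A = 4 840 mm², y = 11 mm, Ī = 195 213 mm⁴.
Web: 8 × 270, A = 2 160 mm², y = 157 mm, Ī = 13 122 000 mm⁴.
Top flange: 220 × 22, A = 4 840 mm², y = 303 mm, Ī = 195 213 mm⁴.
Hole (subtracted): ⌀4, A = 12.5664 mm², y = 11 mm, Ī = 12.5664 mm⁴.
Centroid: ȳ = ΣA·y / ΣA = 157.155 mm.
Transfer each piece to the centroidal x-axis using Ī + A·d² with d = y − 157.155:
  bottom flange: d = -146.155 mm → contributes +103 584 000 mm⁴
  web: d = -0.155122 mm → contributes +13 122 052 mm⁴
  top flange: d = 145.845 mm → contributes +103 145 540 mm⁴
  hole: d = -146.155 mm → contributes −268 447 mm⁴
Total I = 219 583 145 mm⁴.

I_xx ≈ 2.196 × 10⁸ mm⁴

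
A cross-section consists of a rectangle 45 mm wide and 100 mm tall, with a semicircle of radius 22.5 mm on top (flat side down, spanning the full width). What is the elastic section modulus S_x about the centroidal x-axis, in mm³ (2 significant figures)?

Break the section into simple shapes (no overlaps), measuring from the bottom-left corner of the bounding box.
Rectangular body: 45 × 100, A = 4 500 mm², y = 50 mm, Ī = 3 750 000 mm⁴.
Semicircular cap: semicircle r = 22.5, A = 795.2 mm², y = 109.5 mm, Ī = 28 130 mm⁴.
Centroid: ȳ = ΣA·y / ΣA = 58.94 mm.
Transfer each piece to the centroidal x-axis using Ī + A·d² with d = y − 58.94:
  rectangular body: d = -8.943 mm → contributes +4 109 889 mm⁴
  semicircular cap: d = 50.61 mm → contributes +2 064 683 mm⁴
Total I = 6 174 572 mm⁴.
Extreme fibre distance c = 63.56 mm; S = I/c = 97 150 mm³.

S_x ≈ 9.7 × 10⁴ mm³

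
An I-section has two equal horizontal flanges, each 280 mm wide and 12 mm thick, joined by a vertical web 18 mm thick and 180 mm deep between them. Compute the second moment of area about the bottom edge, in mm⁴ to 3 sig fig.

I_base ≈ 1.74 × 10⁸ mm⁴

Treat the section as a set of non-overlapping primitives; coordinates are from the bounding-box lower-left.
Bottom flange: 280 × 12, A = 3 360 mm², y = 6 mm, Ī = 40 320 mm⁴.
Web: 18 × 180, A = 3 240 mm², y = 102 mm, Ī = 8 748 000 mm⁴.
Top flange: 280 × 12, A = 3 360 mm², y = 198 mm, Ī = 40 320 mm⁴.
Transfer each piece to the base of the section using Ī + A·d² with d = y − 0:
  bottom flange: d = 6 mm → contributes +161 280 mm⁴
  web: d = 102 mm → contributes +42 456 960 mm⁴
  top flange: d = 198 mm → contributes +131 765 760 mm⁴
Total I = 174 384 000 mm⁴.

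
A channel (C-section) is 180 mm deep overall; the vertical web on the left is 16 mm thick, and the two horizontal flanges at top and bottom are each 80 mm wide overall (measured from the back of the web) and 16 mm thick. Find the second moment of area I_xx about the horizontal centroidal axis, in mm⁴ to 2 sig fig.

I_xx ≈ 2.2 × 10⁷ mm⁴

Break the section into simple shapes (no overlaps), measuring from the bottom-left corner of the bounding box.
Web: 16 × 180, A = 2 880 mm², y = 90 mm, Ī = 7 776 000 mm⁴.
Top flange (beyond web): 64 × 16, A = 1 024 mm², y = 172 mm, Ī = 21 845 mm⁴.
Bottom flange (beyond web): 64 × 16, A = 1 024 mm², y = 8 mm, Ī = 21 845 mm⁴.
By symmetry the centroid is at mid-height, ȳ = 90 mm.
Transfer each piece to the horizontal centroidal axis using Ī + A·d² with d = y − 90:
  web: d = 0 mm → contributes +7 776 000 mm⁴
  top flange (beyond web): d = 82 mm → contributes +6 907 221 mm⁴
  bottom flange (beyond web): d = -82 mm → contributes +6 907 221 mm⁴
Total I = 21 590 443 mm⁴.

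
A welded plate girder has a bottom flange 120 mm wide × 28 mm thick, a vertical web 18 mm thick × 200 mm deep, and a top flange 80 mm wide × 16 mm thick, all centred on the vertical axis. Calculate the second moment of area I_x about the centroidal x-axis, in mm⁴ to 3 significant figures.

I_x ≈ 6.36 × 10⁷ mm⁴

Split into non-overlapping primitives; take the origin at the lower-left of the bounding box.
Bottom plate: 120 × 28, A = 3 360 mm², y = 14 mm, Ī = 219 520 mm⁴.
Web plate: 18 × 200, A = 3 600 mm², y = 128 mm, Ī = 12 000 000 mm⁴.
Top plate: 80 × 16, A = 1 280 mm², y = 236 mm, Ī = 27 307 mm⁴.
Centroid: ȳ = ΣA·y / ΣA = 98.291 mm.
Transfer each piece to the centroidal x-axis using Ī + A·d² with d = y − 98.291:
  bottom plate: d = -84.291 mm → contributes +24 092 377 mm⁴
  web plate: d = 29.709 mm → contributes +15 177 393 mm⁴
  top plate: d = 137.71 mm → contributes +24 300 838 mm⁴
Total I = 63 570 608 mm⁴.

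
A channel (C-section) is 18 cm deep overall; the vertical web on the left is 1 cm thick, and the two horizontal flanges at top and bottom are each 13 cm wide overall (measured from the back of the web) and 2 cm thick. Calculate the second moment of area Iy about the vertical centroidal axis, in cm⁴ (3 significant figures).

Iy ≈ 1130 cm⁴

Treat the section as a set of non-overlapping primitives; coordinates are from the bounding-box lower-left.
Web: 1 × 18, A = 18 cm², x = 0.5 cm, Ī = 1.5 cm⁴.
Top flange (beyond web): 12 × 2, A = 24 cm², x = 7 cm, Ī = 288 cm⁴.
Bottom flange (beyond web): 12 × 2, A = 24 cm², x = 7 cm, Ī = 288 cm⁴.
Centroid: x̄ = ΣA·x / ΣA = 5.2273 cm.
Transfer each piece to the vertical centroidal axis using Ī + A·d² with d = x − 5.2273:
  web: d = -4.7273 cm → contributes +403.75 cm⁴
  top flange (beyond web): d = 1.7727 cm → contributes +363.42 cm⁴
  bottom flange (beyond web): d = 1.7727 cm → contributes +363.42 cm⁴
Total I = 1130.6 cm⁴.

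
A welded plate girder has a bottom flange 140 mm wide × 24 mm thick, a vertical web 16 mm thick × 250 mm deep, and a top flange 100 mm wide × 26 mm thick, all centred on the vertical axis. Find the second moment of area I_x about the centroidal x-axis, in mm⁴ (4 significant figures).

I_x ≈ 1.327 × 10⁸ mm⁴

Split into non-overlapping primitives; take the origin at the lower-left of the bounding box.
Bottom plate: 140 × 24, A = 3 360 mm², y = 12 mm, Ī = 161 280 mm⁴.
Web plate: 16 × 250, A = 4 000 mm², y = 149 mm, Ī = 20 833 333 mm⁴.
Top plate: 100 × 26, A = 2 600 mm², y = 287 mm, Ī = 146 467 mm⁴.
Centroid: ȳ = ΣA·y / ΣA = 138.807 mm.
Transfer each piece to the centroidal x-axis using Ī + A·d² with d = y − 138.807:
  bottom plate: d = -126.807 mm → contributes +54 190 326 mm⁴
  web plate: d = 10.1928 mm → contributes +21 248 904 mm⁴
  top plate: d = 148.193 mm → contributes +57 245 320 mm⁴
Total I = 132 684 550 mm⁴.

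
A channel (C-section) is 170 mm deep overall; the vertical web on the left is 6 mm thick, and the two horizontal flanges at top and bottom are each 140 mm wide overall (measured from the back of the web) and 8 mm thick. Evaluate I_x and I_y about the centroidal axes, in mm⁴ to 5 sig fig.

I_x ≈ 1.6535 × 10⁷ mm⁴, I_y ≈ 6.5980 × 10⁶ mm⁴

Treat the section as a set of non-overlapping primitives; coordinates are from the bounding-box lower-left.
Web: 6 × 170, A = 1 020 mm², y = 85 mm, Ī = 2 456 500 mm⁴.
Top flange (beyond web): 134 × 8, A = 1 072 mm², y = 166 mm, Ī = 5717.333 mm⁴.
Bottom flange (beyond web): 134 × 8, A = 1 072 mm², y = 4 mm, Ī = 5717.333 mm⁴.
By symmetry the centroid is at mid-height, ȳ = 85 mm.
Transfer each piece to the centroidal x-axis using Ī + A·d² with d = y − 85:
  web: d = 0 mm → contributes +2 456 500 mm⁴
  top flange (beyond web): d = 81 mm → contributes +7 039 109 mm⁴
  bottom flange (beyond web): d = -81 mm → contributes +7 039 109 mm⁴
Total I = 16 534 719 mm⁴.
For the y-axis: x̄ = 50.43363 mm.
Repeating about the centroidal y-axis gives I_y = 6 597 960 mm⁴.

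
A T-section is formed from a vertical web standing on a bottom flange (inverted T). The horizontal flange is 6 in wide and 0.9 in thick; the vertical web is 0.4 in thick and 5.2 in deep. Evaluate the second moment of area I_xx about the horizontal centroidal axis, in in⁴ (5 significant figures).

Treat the section as a set of non-overlapping primitives; coordinates are from the bounding-box lower-left.
Flange: 6 × 0.9, A = 5.4 in², y = 0.45 in, Ī = 0.3645 in⁴.
Web: 0.4 × 5.2, A = 2.08 in², y = 3.5 in, Ī = 4.686933 in⁴.
Centroid: ȳ = ΣA·y / ΣA = 1.298128 in.
Transfer each piece to the horizontal centroidal axis using Ī + A·d² with d = y − 1.298128:
  flange: d = -0.8481283 in → contributes +4.248837 in⁴
  web: d = 2.201872 in → contributes +14.77127 in⁴
Total I = 19.02011 in⁴.

I_xx ≈ 19.020 in⁴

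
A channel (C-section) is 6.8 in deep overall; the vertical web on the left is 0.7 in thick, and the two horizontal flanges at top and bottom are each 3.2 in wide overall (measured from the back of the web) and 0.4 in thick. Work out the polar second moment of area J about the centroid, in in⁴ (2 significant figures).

Decompose the section into non-overlapping parts with the origin at the bottom-left of its bounding rectangle.
Web: 0.7 × 6.8, A = 4.76 in², y = 3.4 in, Ī = 18.34 in⁴.
Top flange (beyond web): 2.5 × 0.4, A = 1 in², y = 6.6 in, Ī = 0.01333 in⁴.
Bottom flange (beyond web): 2.5 × 0.4, A = 1 in², y = 0.2 in, Ī = 0.01333 in⁴.
By symmetry the centroid is at mid-height, ȳ = 3.4 in.
Transfer each piece to the centroidal x-axis using Ī + A·d² with d = y − 3.4:
  web: d = 0 in → contributes +18.34 in⁴
  top flange (beyond web): d = 3.2 in → contributes +10.25 in⁴
  bottom flange (beyond web): d = -3.2 in → contributes +10.25 in⁴
Total I = 38.85 in⁴.
For the y-axis: x̄ = 0.8234 in.
Repeating about the centroidal y-axis gives I_y = 4.841 in⁴.
Polar second moment: J = I_x + I_y = 43.69 in⁴.

J ≈ 44 in⁴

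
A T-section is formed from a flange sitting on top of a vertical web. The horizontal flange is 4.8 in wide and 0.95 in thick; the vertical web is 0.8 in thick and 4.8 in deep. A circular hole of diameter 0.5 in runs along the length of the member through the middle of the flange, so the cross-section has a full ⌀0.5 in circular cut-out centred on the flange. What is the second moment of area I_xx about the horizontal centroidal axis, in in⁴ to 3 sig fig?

I_xx ≈ 24.6 in⁴

Treat the section as a set of non-overlapping primitives; coordinates are from the bounding-box lower-left.
Flange: 4.8 × 0.95, A = 4.56 in², y = 5.275 in, Ī = 0.34295 in⁴.
Web: 0.8 × 4.8, A = 3.84 in², y = 2.4 in, Ī = 7.3728 in⁴.
Hole (subtracted): ⌀0.5, A = 0.19635 in², y = 5.275 in, Ī = 0.003068 in⁴.
Centroid: ȳ = ΣA·y / ΣA = 3.9293 in.
Transfer each piece to the horizontal centroidal axis using Ī + A·d² with d = y − 3.9293:
  flange: d = 1.3457 in → contributes +8.6012 in⁴
  web: d = -1.5293 in → contributes +16.353 in⁴
  hole: d = 1.3457 in → contributes −0.35866 in⁴
Total I = 24.596 in⁴.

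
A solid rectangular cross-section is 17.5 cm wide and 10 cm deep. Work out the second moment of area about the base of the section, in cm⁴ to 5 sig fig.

I_base ≈ 5833.3 cm⁴

The section: 17.5 × 10, A = 175 cm², y = 5 cm, Ī = 1458.333 cm⁴.
Transfer it to the bottom edge using Ī + A·d² with d = y − 0:
  the section: d = 5 cm → contributes +5833.333 cm⁴
Total I = 5833.333 cm⁴.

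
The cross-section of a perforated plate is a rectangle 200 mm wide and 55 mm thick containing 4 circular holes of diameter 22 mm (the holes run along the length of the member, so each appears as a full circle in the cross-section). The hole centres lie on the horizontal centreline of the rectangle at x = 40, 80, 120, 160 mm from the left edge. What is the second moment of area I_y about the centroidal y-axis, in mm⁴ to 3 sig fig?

I_y ≈ 3.36 × 10⁷ mm⁴

Split into non-overlapping primitives; take the origin at the lower-left of the bounding box.
Plate: 200 × 55, A = 11 000 mm², x = 100 mm, Ī = 36 666 667 mm⁴.
Hole 1 (subtracted): ⌀22, A = 380.13 mm², x = 40 mm, Ī = 11 499 mm⁴.
Hole 2 (subtracted): ⌀22, A = 380.13 mm², x = 80 mm, Ī = 11 499 mm⁴.
Hole 3 (subtracted): ⌀22, A = 380.13 mm², x = 120 mm, Ī = 11 499 mm⁴.
Hole 4 (subtracted): ⌀22, A = 380.13 mm², x = 160 mm, Ī = 11 499 mm⁴.
By symmetry the centroid is at mid-width, x̄ = 100 mm.
Transfer each piece to the centroidal y-axis using Ī + A·d² with d = x − 100:
  plate: d = 0 mm → contributes +36 666 667 mm⁴
  hole 1: d = -60 mm → contributes −1 379 977 mm⁴
  hole 2: d = -20 mm → contributes −163 552 mm⁴
  hole 3: d = 20 mm → contributes −163 552 mm⁴
  hole 4: d = 60 mm → contributes −1 379 977 mm⁴
Total I = 33 579 609 mm⁴.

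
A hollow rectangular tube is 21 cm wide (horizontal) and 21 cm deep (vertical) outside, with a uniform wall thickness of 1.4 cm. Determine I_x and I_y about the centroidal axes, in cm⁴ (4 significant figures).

I_x ≈ 7063 cm⁴, I_y ≈ 7063 cm⁴

Decompose the section into non-overlapping parts with the origin at the bottom-left of its bounding rectangle.
Outer rectangle: 21 × 21, A = 441 cm², y = 10.5 cm, Ī = 16206.8 cm⁴.
Inner void (subtracted): 18.2 × 18.2, A = 331.24 cm², y = 10.5 cm, Ī = 9143.33 cm⁴.
By symmetry the centroid is at mid-height, ȳ = 10.5 cm.
All pieces are centred on the centroidal x-axis, so I = ΣĪ (holes subtracted) = 7063.42 cm⁴.
Repeating about the centroidal y-axis gives I_y = 7063.42 cm⁴.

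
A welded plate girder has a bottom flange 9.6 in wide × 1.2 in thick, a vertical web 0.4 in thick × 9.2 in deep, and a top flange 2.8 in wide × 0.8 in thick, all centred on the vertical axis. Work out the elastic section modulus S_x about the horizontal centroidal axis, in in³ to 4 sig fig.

S_x ≈ 31.61 in³

Split into non-overlapping primitives; take the origin at the lower-left of the bounding box.
Bottom plate: 9.6 × 1.2, A = 11.52 in², y = 0.6 in, Ī = 1.3824 in⁴.
Web plate: 0.4 × 9.2, A = 3.68 in², y = 5.8 in, Ī = 25.9563 in⁴.
Top plate: 2.8 × 0.8, A = 2.24 in², y = 10.8 in, Ī = 0.119467 in⁴.
Centroid: ȳ = ΣA·y / ΣA = 3.00734 in.
Transfer each piece to the horizontal centroidal axis using Ī + A·d² with d = y − 3.00734:
  bottom plate: d = -2.40734 in → contributes +68.1441 in⁴
  web plate: d = 2.79266 in → contributes +54.6564 in⁴
  top plate: d = 7.79266 in → contributes +136.145 in⁴
Total I = 258.945 in⁴.
Extreme fibre distance c = 8.19266 in; S = I/c = 31.607 in³.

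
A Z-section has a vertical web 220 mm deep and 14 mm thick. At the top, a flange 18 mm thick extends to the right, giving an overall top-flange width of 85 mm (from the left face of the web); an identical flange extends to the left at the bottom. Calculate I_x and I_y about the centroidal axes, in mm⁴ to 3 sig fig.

Treat the section as a set of non-overlapping primitives; coordinates are from the bounding-box lower-left.
Web: 14 × 220, A = 3 080 mm², y = 110 mm, Ī = 12 422 667 mm⁴.
Top flange (beyond web): 71 × 18, A = 1 278 mm², y = 211 mm, Ī = 34 506 mm⁴.
Bottom flange (beyond web): 71 × 18, A = 1 278 mm², y = 9 mm, Ī = 34 506 mm⁴.
Centroid: ȳ = ΣA·y / ΣA = 110 mm.
Transfer each piece to the centroidal x-axis using Ī + A·d² with d = y − 110:
  web: d = 0 mm → contributes +12 422 667 mm⁴
  top flange (beyond web): d = 101 mm → contributes +13 071 384 mm⁴
  bottom flange (beyond web): d = -101 mm → contributes +13 071 384 mm⁴
Total I = 38 565 435 mm⁴.
For the y-axis: x̄ = 78 mm.
Repeating about the centroidal y-axis gives I_y = 5 740 815 mm⁴.

I_x ≈ 3.86 × 10⁷ mm⁴, I_y ≈ 5.74 × 10⁶ mm⁴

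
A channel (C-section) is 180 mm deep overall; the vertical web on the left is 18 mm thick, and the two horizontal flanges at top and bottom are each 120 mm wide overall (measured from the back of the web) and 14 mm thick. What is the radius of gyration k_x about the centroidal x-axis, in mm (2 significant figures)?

k_x ≈ 68 mm

Decompose the section into non-overlapping parts with the origin at the bottom-left of its bounding rectangle.
Web: 18 × 180, A = 3 240 mm², y = 90 mm, Ī = 8 748 000 mm⁴.
Top flange (beyond web): 102 × 14, A = 1 428 mm², y = 173 mm, Ī = 23 324 mm⁴.
Bottom flange (beyond web): 102 × 14, A = 1 428 mm², y = 7 mm, Ī = 23 324 mm⁴.
By symmetry the centroid is at mid-height, ȳ = 90 mm.
Transfer each piece to the centroidal x-axis using Ī + A·d² with d = y − 90:
  web: d = 0 mm → contributes +8 748 000 mm⁴
  top flange (beyond web): d = 83 mm → contributes +9 860 816 mm⁴
  bottom flange (beyond web): d = -83 mm → contributes +9 860 816 mm⁴
Total I = 28 469 632 mm⁴.
Radius of gyration: k = √(I/A) = √(28 469 632 / 6 096) = 68.34 mm.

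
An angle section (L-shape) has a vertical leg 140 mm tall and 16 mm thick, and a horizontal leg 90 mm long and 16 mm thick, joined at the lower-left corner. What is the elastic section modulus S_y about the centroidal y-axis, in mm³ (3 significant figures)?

Decompose the section into non-overlapping parts with the origin at the bottom-left of its bounding rectangle.
Vertical leg: 16 × 140, A = 2 240 mm², x = 8 mm, Ī = 47 787 mm⁴.
Horizontal leg (remainder): 74 × 16, A = 1 184 mm², x = 53 mm, Ī = 540 299 mm⁴.
Centroid: x̄ = ΣA·x / ΣA = 23.561 mm.
Transfer each piece to the centroidal y-axis using Ī + A·d² with d = x − 23.561:
  vertical leg: d = -15.561 mm → contributes +590 173 mm⁴
  horizontal leg (remainder): d = 29.439 mm → contributes +1 566 435 mm⁴
Total I = 2 156 609 mm⁴.
Extreme fibre distance c = 66.439 mm; S = I/c = 32 460 mm³.

S_y ≈ 3.25 × 10⁴ mm³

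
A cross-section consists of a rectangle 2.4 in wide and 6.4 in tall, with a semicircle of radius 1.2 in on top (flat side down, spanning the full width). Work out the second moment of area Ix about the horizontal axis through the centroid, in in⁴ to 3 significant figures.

Split into non-overlapping primitives; take the origin at the lower-left of the bounding box.
Rectangular body: 2.4 × 6.4, A = 15.36 in², y = 3.2 in, Ī = 52.429 in⁴.
Semicircular cap: semicircle r = 1.2, A = 2.2619 in², y = 6.9093 in, Ī = 0.22759 in⁴.
Centroid: ȳ = ΣA·y / ΣA = 3.6761 in.
Transfer each piece to the horizontal axis through the centroid using Ī + A·d² with d = y − 3.6761:
  rectangular body: d = -0.47612 in → contributes +55.911 in⁴
  semicircular cap: d = 3.2332 in → contributes +23.873 in⁴
Total I = 79.783 in⁴.

Ix ≈ 79.8 in⁴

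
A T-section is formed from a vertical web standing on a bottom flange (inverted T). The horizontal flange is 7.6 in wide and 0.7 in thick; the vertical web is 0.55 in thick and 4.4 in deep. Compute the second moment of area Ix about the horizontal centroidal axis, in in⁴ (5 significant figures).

Break the section into simple shapes (no overlaps), measuring from the bottom-left corner of the bounding box.
Flange: 7.6 × 0.7, A = 5.32 in², y = 0.35 in, Ī = 0.2172333 in⁴.
Web: 0.55 × 4.4, A = 2.42 in², y = 2.9 in, Ī = 3.904267 in⁴.
Centroid: ȳ = ΣA·y / ΣA = 1.147287 in.
Transfer each piece to the horizontal centroidal axis using Ī + A·d² with d = y − 1.147287:
  flange: d = -0.7972868 in → contributes +3.598978 in⁴
  web: d = 1.752713 in → contributes +11.33852 in⁴
Total I = 14.93749 in⁴.

Ix ≈ 14.937 in⁴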